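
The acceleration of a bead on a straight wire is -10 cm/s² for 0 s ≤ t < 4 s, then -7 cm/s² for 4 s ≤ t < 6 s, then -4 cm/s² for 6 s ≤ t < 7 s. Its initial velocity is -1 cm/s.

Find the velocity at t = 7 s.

Δv equals the area under the a-t graph; then v = v₀ + Δv.
0–4 s: -10 × 4 = -40 cm/s
4–6 s: -7 × 2 = -14 cm/s
6–7 s: -4 × 1 = -4 cm/s
Δv = -58 cm/s, so v(7) = -1 + (-58) = -59 cm/s.

-59 cm/s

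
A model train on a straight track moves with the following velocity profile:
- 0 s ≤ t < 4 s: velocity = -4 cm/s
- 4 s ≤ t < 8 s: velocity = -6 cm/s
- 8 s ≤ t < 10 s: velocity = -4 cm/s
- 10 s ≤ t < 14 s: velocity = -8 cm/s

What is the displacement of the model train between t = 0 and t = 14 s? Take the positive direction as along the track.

-80 cm

Displacement is the signed area under the v-t curve.
0–4 s: -4 × 4 = -16 cm
4–8 s: -6 × 4 = -24 cm
8–10 s: -4 × 2 = -8 cm
10–14 s: -8 × 4 = -32 cm
Net displacement = -80 cm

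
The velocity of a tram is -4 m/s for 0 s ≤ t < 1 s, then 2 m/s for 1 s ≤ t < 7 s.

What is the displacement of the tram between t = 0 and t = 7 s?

Displacement is the signed area under the v-t curve.
0–1 s: -4 × 1 = -4 m
1–7 s: 2 × 6 = 12 m
Net displacement = 8 m

8 m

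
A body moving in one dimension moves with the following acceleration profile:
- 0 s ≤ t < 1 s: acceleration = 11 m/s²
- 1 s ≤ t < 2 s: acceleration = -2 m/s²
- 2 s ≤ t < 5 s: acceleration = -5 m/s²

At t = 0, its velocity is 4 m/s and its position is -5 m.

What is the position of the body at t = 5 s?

35 m

On each constant-a segment, Δv = aΔt and Δx = v₀Δt + ½aΔt²; chain segment to segment.
0–1 s: v starts 4 m/s; Δx = 4·1 + ½·11·1² = 9.5 m; v ends 15 m/s.
1–2 s: v starts 15 m/s; Δx = 15·1 + ½·-2·1² = 14 m; v ends 13 m/s.
2–5 s: v starts 13 m/s; Δx = 13·3 + ½·-5·3² = 16.5 m; v ends -2 m/s.
x(5) = -5 + Σ Δx = 35 m.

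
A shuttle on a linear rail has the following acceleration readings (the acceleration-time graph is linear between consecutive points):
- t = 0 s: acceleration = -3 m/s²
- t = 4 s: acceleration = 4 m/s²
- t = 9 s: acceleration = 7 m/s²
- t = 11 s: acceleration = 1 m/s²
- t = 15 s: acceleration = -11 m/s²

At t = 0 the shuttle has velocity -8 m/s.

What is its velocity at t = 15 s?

Δv equals the area under the a-t graph; then v = v₀ + Δv.
0–4 s: ½(-3 + 4)(4) = 2 m/s
4–9 s: ½(4 + 7)(5) = 27.5 m/s
9–11 s: ½(7 + 1)(2) = 8 m/s
11–15 s: ½(1 + -11)(4) = -20 m/s
Δv = 17.5 m/s, so v(15) = -8 + (17.5) = 9.5 m/s.

9.5 m/s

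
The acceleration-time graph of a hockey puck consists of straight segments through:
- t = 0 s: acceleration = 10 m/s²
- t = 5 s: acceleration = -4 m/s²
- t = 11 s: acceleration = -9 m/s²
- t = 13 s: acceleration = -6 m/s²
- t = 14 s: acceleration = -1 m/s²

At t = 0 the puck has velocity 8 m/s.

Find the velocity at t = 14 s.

-34.5 m/s

Δv equals the area under the a-t graph; then v = v₀ + Δv.
0–5 s: ½(10 + -4)(5) = 15 m/s
5–11 s: ½(-4 + -9)(6) = -39 m/s
11–13 s: ½(-9 + -6)(2) = -15 m/s
13–14 s: ½(-6 + -1)(1) = -3.5 m/s
Δv = -42.5 m/s, so v(14) = 8 + (-42.5) = -34.5 m/s.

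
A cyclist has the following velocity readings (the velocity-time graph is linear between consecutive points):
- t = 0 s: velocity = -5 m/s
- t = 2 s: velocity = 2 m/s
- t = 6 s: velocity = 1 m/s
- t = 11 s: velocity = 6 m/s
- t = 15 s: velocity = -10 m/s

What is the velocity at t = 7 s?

On 6–11 s the graph is linear from 1 to 6 m/s: v(7) = 1 + (6 − 1)·(7 − 6)/(11 − 6) = 2 m/s.

2 m/s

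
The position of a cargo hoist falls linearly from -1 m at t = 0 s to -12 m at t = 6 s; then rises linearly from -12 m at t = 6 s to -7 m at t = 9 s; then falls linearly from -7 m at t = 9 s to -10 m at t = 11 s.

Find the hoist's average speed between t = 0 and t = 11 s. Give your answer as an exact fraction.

19/11 m/s

Average speed = (total path length)/(elapsed time); on a piecewise-linear x-t graph the path length is Σ|Δx|.
0–6 s: |Δx| = |-12 − -1| = 11 m
6–9 s: |Δx| = |-7 − -12| = 5 m
9–11 s: |Δx| = |-10 − -7| = 3 m
Total path = 19 m; average speed = 19/11 = 19/11 m/s.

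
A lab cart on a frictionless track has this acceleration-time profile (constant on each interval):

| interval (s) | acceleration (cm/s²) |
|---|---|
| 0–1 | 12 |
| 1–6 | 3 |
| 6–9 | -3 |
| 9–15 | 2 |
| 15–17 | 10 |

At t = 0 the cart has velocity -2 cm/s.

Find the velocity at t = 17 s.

48 cm/s

Δv equals the area under the a-t graph; then v = v₀ + Δv.
0–1 s: 12 × 1 = 12 cm/s
1–6 s: 3 × 5 = 15 cm/s
6–9 s: -3 × 3 = -9 cm/s
9–15 s: 2 × 6 = 12 cm/s
15–17 s: 10 × 2 = 20 cm/s
Δv = 50 cm/s, so v(17) = -2 + (50) = 48 cm/s.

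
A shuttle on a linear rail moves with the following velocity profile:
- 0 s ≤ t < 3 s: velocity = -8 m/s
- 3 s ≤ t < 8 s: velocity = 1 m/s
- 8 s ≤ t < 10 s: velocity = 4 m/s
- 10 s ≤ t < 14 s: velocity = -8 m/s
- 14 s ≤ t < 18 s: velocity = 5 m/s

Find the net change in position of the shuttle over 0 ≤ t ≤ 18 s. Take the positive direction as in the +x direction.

Net displacement equals the area under the velocity-time graph (areas below the axis count negative).
0–3 s: -8 × 3 = -24 m
3–8 s: 1 × 5 = 5 m
8–10 s: 4 × 2 = 8 m
10–14 s: -8 × 4 = -32 m
14–18 s: 5 × 4 = 20 m
Net displacement = -23 m

-23 m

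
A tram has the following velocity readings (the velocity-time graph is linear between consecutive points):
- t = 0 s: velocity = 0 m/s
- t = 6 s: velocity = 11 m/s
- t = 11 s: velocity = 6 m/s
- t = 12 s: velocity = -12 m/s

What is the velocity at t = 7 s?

10 m/s

On 6–11 s the graph is linear from 11 to 6 m/s: v(7) = 11 + (6 − 11)·(7 − 6)/(11 − 6) = 10 m/s.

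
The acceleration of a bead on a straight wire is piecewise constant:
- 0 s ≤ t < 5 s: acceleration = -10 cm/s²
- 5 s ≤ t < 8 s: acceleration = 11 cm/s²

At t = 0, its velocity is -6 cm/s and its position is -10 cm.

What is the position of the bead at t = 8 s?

On each constant-a segment, Δv = aΔt and Δx = v₀Δt + ½aΔt²; chain segment to segment.
0–5 s: v starts -6 cm/s; Δx = -6·5 + ½·-10·5² = -155 cm; v ends -56 cm/s.
5–8 s: v starts -56 cm/s; Δx = -56·3 + ½·11·3² = -118.5 cm; v ends -23 cm/s.
x(8) = -10 + Σ Δx = -283.5 cm.

-283.5 cm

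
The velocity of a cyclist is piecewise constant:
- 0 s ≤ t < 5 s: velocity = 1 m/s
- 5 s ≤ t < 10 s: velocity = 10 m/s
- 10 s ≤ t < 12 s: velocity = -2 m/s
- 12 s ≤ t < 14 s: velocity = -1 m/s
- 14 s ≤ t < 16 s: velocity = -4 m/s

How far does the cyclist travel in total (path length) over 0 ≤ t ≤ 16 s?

Distance (not displacement) is the total path length: add the absolute areas under v-t.
0–5 s: |1| × 5 = 5 m
5–10 s: |10| × 5 = 50 m
10–12 s: |-2| × 2 = 4 m
12–14 s: |-1| × 2 = 2 m
14–16 s: |-4| × 2 = 8 m
Total distance = 69 m

69 m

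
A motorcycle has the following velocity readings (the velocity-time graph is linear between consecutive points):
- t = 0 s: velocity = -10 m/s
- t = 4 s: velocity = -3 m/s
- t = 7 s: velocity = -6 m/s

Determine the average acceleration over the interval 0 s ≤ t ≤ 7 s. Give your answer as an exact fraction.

4/7 m/s²

Average acceleration = Δv/Δt = (-6 − -10)/(7 − 0) = 4/7 m/s².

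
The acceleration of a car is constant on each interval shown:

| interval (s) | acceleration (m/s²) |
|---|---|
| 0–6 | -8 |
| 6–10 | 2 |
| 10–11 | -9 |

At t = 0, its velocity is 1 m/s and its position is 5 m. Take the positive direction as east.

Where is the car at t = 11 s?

On each constant-a segment, Δv = aΔt and Δx = v₀Δt + ½aΔt²; chain segment to segment.
0–6 s: v starts 1 m/s; Δx = 1·6 + ½·-8·6² = -138 m; v ends -47 m/s.
6–10 s: v starts -47 m/s; Δx = -47·4 + ½·2·4² = -172 m; v ends -39 m/s.
10–11 s: v starts -39 m/s; Δx = -39·1 + ½·-9·1² = -43.5 m; v ends -48 m/s.
x(11) = 5 + Σ Δx = -348.5 m.

-348.5 m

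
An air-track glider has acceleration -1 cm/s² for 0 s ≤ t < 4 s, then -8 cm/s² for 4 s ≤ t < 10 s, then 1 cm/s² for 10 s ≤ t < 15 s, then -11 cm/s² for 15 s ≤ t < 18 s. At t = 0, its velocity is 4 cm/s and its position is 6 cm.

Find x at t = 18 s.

-536 cm

On each constant-a segment, Δv = aΔt and Δx = v₀Δt + ½aΔt²; chain segment to segment.
0–4 s: v starts 4 cm/s; Δx = 4·4 + ½·-1·4² = 8 cm; v ends 0 cm/s.
4–10 s: v starts 0 cm/s; Δx = 0·6 + ½·-8·6² = -144 cm; v ends -48 cm/s.
10–15 s: v starts -48 cm/s; Δx = -48·5 + ½·1·5² = -227.5 cm; v ends -43 cm/s.
15–18 s: v starts -43 cm/s; Δx = -43·3 + ½·-11·3² = -178.5 cm; v ends -76 cm/s.
x(18) = 6 + Σ Δx = -536 cm.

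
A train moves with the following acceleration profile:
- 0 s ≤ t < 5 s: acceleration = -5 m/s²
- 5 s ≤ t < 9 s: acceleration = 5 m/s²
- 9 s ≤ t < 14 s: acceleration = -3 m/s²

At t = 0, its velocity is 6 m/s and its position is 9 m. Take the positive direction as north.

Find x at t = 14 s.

-92 m

On each constant-a segment, Δv = aΔt and Δx = v₀Δt + ½aΔt²; chain segment to segment.
0–5 s: v starts 6 m/s; Δx = 6·5 + ½·-5·5² = -32.5 m; v ends -19 m/s.
5–9 s: v starts -19 m/s; Δx = -19·4 + ½·5·4² = -36 m; v ends 1 m/s.
9–14 s: v starts 1 m/s; Δx = 1·5 + ½·-3·5² = -32.5 m; v ends -14 m/s.
x(14) = 9 + Σ Δx = -92 m.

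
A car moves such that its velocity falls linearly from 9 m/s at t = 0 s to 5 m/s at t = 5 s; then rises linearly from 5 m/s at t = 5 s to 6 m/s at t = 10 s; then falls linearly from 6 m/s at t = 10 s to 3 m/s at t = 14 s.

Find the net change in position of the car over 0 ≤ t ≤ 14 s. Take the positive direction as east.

Net displacement equals the area under the velocity-time graph (areas below the axis count negative).
0–5 s: ½(9 + 5)(5) = 35 m
5–10 s: ½(5 + 6)(5) = 27.5 m
10–14 s: ½(6 + 3)(4) = 18 m
Net displacement = 80.5 m

80.5 m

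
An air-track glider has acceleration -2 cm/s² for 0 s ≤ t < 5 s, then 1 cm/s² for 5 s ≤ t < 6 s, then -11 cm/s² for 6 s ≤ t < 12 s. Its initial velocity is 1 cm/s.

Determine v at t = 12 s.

-74 cm/s

Δv equals the area under the a-t graph; then v = v₀ + Δv.
0–5 s: -2 × 5 = -10 cm/s
5–6 s: 1 × 1 = 1 cm/s
6–12 s: -11 × 6 = -66 cm/s
Δv = -75 cm/s, so v(12) = 1 + (-75) = -74 cm/s.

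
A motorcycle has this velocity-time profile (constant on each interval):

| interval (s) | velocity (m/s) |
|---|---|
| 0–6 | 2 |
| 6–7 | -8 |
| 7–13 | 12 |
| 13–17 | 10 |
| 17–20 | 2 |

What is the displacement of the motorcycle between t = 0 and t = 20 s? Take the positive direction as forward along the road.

122 m

Displacement is the signed area under the v-t curve.
0–6 s: 2 × 6 = 12 m
6–7 s: -8 × 1 = -8 m
7–13 s: 12 × 6 = 72 m
13–17 s: 10 × 4 = 40 m
17–20 s: 2 × 3 = 6 m
Net displacement = 122 m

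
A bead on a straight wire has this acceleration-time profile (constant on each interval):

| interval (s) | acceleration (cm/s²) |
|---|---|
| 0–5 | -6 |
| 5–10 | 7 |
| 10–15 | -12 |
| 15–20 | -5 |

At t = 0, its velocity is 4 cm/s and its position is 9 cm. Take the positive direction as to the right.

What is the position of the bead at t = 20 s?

-511 cm

On each constant-a segment, Δv = aΔt and Δx = v₀Δt + ½aΔt²; chain segment to segment.
0–5 s: v starts 4 cm/s; Δx = 4·5 + ½·-6·5² = -55 cm; v ends -26 cm/s.
5–10 s: v starts -26 cm/s; Δx = -26·5 + ½·7·5² = -42.5 cm; v ends 9 cm/s.
10–15 s: v starts 9 cm/s; Δx = 9·5 + ½·-12·5² = -105 cm; v ends -51 cm/s.
15–20 s: v starts -51 cm/s; Δx = -51·5 + ½·-5·5² = -317.5 cm; v ends -76 cm/s.
x(20) = 9 + Σ Δx = -511 cm.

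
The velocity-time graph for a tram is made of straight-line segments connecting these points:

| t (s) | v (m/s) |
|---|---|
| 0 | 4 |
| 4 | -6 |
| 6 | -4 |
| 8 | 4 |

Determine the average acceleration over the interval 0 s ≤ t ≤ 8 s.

0 m/s²

Average acceleration = Δv/Δt = (4 − 4)/(8 − 0) = 0 m/s².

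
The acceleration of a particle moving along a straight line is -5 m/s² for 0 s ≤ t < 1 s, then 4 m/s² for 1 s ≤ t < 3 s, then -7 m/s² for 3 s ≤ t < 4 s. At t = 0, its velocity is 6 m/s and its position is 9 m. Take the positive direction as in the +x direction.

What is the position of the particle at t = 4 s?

On each constant-a segment, Δv = aΔt and Δx = v₀Δt + ½aΔt²; chain segment to segment.
0–1 s: v starts 6 m/s; Δx = 6·1 + ½·-5·1² = 3.5 m; v ends 1 m/s.
1–3 s: v starts 1 m/s; Δx = 1·2 + ½·4·2² = 10 m; v ends 9 m/s.
3–4 s: v starts 9 m/s; Δx = 9·1 + ½·-7·1² = 5.5 m; v ends 2 m/s.
x(4) = 9 + Σ Δx = 28 m.

28 m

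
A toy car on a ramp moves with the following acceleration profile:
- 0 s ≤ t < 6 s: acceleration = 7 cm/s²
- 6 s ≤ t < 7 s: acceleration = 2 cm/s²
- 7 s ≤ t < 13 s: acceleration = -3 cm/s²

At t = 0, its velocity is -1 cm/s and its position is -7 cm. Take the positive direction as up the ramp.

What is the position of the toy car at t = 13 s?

359 cm

On each constant-a segment, Δv = aΔt and Δx = v₀Δt + ½aΔt²; chain segment to segment.
0–6 s: v starts -1 cm/s; Δx = -1·6 + ½·7·6² = 120 cm; v ends 41 cm/s.
6–7 s: v starts 41 cm/s; Δx = 41·1 + ½·2·1² = 42 cm; v ends 43 cm/s.
7–13 s: v starts 43 cm/s; Δx = 43·6 + ½·-3·6² = 204 cm; v ends 25 cm/s.
x(13) = -7 + Σ Δx = 359 cm.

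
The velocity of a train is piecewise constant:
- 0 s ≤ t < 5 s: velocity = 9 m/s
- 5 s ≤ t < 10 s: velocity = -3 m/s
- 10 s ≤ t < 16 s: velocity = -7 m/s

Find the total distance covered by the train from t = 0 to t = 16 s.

102 m

Total distance travelled is ∫|v| dt — sum the magnitudes of each area piece.
0–5 s: |9| × 5 = 45 m
5–10 s: |-3| × 5 = 15 m
10–16 s: |-7| × 6 = 42 m
Total distance = 102 m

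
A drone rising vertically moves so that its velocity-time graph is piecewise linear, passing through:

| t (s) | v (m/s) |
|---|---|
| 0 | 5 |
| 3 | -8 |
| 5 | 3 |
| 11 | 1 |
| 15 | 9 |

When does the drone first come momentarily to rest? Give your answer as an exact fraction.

v changes sign on 0–3 s (from 5 to -8); the graph is linear there, so v = 0 at t = 0 + (-5)·(3 − 0)/(-8 − 5) = 15/13 s.

t = 15/13 s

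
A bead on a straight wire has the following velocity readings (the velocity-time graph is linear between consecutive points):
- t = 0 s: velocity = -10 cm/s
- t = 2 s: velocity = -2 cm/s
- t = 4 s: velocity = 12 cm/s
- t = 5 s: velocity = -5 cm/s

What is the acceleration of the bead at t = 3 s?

7 cm/s²

Acceleration is the slope of the v-t graph on 2–4 s: (12 − -2)/(4 − 2) = 7 cm/s².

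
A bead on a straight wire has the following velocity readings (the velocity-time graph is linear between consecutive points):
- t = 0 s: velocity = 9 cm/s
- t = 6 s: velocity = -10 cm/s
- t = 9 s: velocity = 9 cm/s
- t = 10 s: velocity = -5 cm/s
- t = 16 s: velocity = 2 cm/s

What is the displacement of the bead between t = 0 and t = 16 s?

-11.5 cm

Net displacement equals the area under the velocity-time graph (areas below the axis count negative).
0–6 s: ½(9 + -10)(6) = -3 cm
6–9 s: ½(-10 + 9)(3) = -1.5 cm
9–10 s: ½(9 + -5)(1) = 2 cm
10–16 s: ½(-5 + 2)(6) = -9 cm
Net displacement = -11.5 cm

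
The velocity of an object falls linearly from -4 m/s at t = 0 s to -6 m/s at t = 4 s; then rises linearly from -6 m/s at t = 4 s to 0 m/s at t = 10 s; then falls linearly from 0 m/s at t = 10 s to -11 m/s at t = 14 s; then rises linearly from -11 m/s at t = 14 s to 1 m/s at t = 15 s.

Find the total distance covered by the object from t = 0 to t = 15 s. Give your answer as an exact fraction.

Distance (not displacement) is the total path length: add the absolute areas under v-t.
0–4 s: |½(-4 + -6)(4)| = 20 m
4–10 s: |½(-6 + 0)(6)| = 18 m
10–14 s: |½(0 + -11)(4)| = 22 m
14–15 s: v = 0 at t = 179/12 s; triangle areas 121/24 + 1/24 = 61/12 m
Total distance = 781/12 m

781/12 m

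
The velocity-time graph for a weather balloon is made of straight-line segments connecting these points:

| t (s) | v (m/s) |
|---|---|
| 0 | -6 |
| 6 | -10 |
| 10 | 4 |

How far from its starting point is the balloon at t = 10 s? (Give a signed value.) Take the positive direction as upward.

-60 m

Displacement is the signed area under the v-t curve.
0–6 s: ½(-6 + -10)(6) = -48 m
6–10 s: ½(-10 + 4)(4) = -12 m
Net displacement = -60 m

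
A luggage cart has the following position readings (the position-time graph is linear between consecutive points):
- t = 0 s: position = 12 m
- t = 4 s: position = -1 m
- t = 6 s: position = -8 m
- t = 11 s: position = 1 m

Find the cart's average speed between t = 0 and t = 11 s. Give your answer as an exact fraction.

Average speed = (total path length)/(elapsed time); on a piecewise-linear x-t graph the path length is Σ|Δx|.
0–4 s: |Δx| = |-1 − 12| = 13 m
4–6 s: |Δx| = |-8 − -1| = 7 m
6–11 s: |Δx| = |1 − -8| = 9 m
Total path = 29 m; average speed = 29/11 = 29/11 m/s.

29/11 m/s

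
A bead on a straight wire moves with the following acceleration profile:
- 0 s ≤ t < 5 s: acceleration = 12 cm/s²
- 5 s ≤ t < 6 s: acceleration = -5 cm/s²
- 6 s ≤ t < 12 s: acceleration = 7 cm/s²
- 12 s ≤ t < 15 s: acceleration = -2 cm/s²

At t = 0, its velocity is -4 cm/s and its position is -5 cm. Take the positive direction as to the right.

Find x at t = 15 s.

On each constant-a segment, Δv = aΔt and Δx = v₀Δt + ½aΔt²; chain segment to segment.
0–5 s: v starts -4 cm/s; Δx = -4·5 + ½·12·5² = 130 cm; v ends 56 cm/s.
5–6 s: v starts 56 cm/s; Δx = 56·1 + ½·-5·1² = 53.5 cm; v ends 51 cm/s.
6–12 s: v starts 51 cm/s; Δx = 51·6 + ½·7·6² = 432 cm; v ends 93 cm/s.
12–15 s: v starts 93 cm/s; Δx = 93·3 + ½·-2·3² = 270 cm; v ends 87 cm/s.
x(15) = -5 + Σ Δx = 880.5 cm.

880.5 cm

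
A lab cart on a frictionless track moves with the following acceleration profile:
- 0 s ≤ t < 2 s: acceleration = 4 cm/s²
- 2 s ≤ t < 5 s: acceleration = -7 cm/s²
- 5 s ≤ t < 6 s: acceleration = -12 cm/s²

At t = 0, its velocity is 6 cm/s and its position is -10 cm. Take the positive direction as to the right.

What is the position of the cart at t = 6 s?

7.5 cm

On each constant-a segment, Δv = aΔt and Δx = v₀Δt + ½aΔt²; chain segment to segment.
0–2 s: v starts 6 cm/s; Δx = 6·2 + ½·4·2² = 20 cm; v ends 14 cm/s.
2–5 s: v starts 14 cm/s; Δx = 14·3 + ½·-7·3² = 10.5 cm; v ends -7 cm/s.
5–6 s: v starts -7 cm/s; Δx = -7·1 + ½·-12·1² = -13 cm; v ends -19 cm/s.
x(6) = -10 + Σ Δx = 7.5 cm.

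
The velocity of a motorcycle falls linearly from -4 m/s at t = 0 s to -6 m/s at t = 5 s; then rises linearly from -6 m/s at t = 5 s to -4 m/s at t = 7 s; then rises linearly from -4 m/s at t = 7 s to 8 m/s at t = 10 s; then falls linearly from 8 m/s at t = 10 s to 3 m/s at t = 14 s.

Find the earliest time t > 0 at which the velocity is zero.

v changes sign on 7–10 s (from -4 to 8); the graph is linear there, so v = 0 at t = 7 + (4)·(10 − 7)/(8 − -4) = 8 s.

t = 8 s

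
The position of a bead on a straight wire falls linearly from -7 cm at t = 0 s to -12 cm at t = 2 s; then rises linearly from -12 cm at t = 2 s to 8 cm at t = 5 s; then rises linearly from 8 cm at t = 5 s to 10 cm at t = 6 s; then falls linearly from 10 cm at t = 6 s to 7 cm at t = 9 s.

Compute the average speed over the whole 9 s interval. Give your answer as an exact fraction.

Average speed = (total path length)/(elapsed time); on a piecewise-linear x-t graph the path length is Σ|Δx|.
0–2 s: |Δx| = |-12 − -7| = 5 cm
2–5 s: |Δx| = |8 − -12| = 20 cm
5–6 s: |Δx| = |10 − 8| = 2 cm
6–9 s: |Δx| = |7 − 10| = 3 cm
Total path = 30 cm; average speed = 30/9 = 10/3 cm/s.

10/3 cm/s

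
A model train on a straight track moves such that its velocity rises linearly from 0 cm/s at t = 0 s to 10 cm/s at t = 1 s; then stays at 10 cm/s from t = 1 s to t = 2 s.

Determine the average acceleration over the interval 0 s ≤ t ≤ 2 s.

Average acceleration = Δv/Δt = (10 − 0)/(2 − 0) = 5 cm/s².

5 cm/s²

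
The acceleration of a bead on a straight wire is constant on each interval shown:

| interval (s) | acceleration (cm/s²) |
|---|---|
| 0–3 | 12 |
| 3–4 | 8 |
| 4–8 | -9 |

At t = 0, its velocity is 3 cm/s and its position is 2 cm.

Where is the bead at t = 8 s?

On each constant-a segment, Δv = aΔt and Δx = v₀Δt + ½aΔt²; chain segment to segment.
0–3 s: v starts 3 cm/s; Δx = 3·3 + ½·12·3² = 63 cm; v ends 39 cm/s.
3–4 s: v starts 39 cm/s; Δx = 39·1 + ½·8·1² = 43 cm; v ends 47 cm/s.
4–8 s: v starts 47 cm/s; Δx = 47·4 + ½·-9·4² = 116 cm; v ends 11 cm/s.
x(8) = 2 + Σ Δx = 224 cm.

224 cm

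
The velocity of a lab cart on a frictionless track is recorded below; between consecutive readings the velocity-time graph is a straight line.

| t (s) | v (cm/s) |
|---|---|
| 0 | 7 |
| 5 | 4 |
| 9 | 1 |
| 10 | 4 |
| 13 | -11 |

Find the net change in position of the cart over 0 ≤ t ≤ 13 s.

Displacement is the signed area under the v-t curve.
0–5 s: ½(7 + 4)(5) = 27.5 cm
5–9 s: ½(4 + 1)(4) = 10 cm
9–10 s: ½(1 + 4)(1) = 2.5 cm
10–13 s: ½(4 + -11)(3) = -10.5 cm
Net displacement = 29.5 cm

29.5 cm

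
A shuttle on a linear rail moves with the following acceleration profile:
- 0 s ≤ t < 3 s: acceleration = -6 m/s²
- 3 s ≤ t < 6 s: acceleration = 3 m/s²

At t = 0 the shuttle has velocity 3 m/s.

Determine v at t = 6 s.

Δv equals the area under the a-t graph; then v = v₀ + Δv.
0–3 s: -6 × 3 = -18 m/s
3–6 s: 3 × 3 = 9 m/s
Δv = -9 m/s, so v(6) = 3 + (-9) = -6 m/s.

-6 m/s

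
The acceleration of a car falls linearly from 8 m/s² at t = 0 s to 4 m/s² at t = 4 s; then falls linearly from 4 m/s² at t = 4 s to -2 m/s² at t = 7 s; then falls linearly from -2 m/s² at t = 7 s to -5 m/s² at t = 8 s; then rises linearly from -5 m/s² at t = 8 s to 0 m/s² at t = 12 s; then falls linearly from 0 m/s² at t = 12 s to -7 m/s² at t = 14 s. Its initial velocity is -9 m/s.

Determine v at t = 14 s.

Δv equals the area under the a-t graph; then v = v₀ + Δv.
0–4 s: ½(8 + 4)(4) = 24 m/s
4–7 s: ½(4 + -2)(3) = 3 m/s
7–8 s: ½(-2 + -5)(1) = -3.5 m/s
8–12 s: ½(-5 + 0)(4) = -10 m/s
12–14 s: ½(0 + -7)(2) = -7 m/s
Δv = 6.5 m/s, so v(14) = -9 + (6.5) = -2.5 m/s.

-2.5 m/s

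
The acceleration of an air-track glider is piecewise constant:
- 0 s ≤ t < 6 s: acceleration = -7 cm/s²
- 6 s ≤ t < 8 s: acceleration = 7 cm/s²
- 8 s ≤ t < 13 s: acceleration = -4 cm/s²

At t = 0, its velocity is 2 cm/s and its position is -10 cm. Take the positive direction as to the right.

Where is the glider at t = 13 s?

On each constant-a segment, Δv = aΔt and Δx = v₀Δt + ½aΔt²; chain segment to segment.
0–6 s: v starts 2 cm/s; Δx = 2·6 + ½·-7·6² = -114 cm; v ends -40 cm/s.
6–8 s: v starts -40 cm/s; Δx = -40·2 + ½·7·2² = -66 cm; v ends -26 cm/s.
8–13 s: v starts -26 cm/s; Δx = -26·5 + ½·-4·5² = -180 cm; v ends -46 cm/s.
x(13) = -10 + Σ Δx = -370 cm.

-370 cm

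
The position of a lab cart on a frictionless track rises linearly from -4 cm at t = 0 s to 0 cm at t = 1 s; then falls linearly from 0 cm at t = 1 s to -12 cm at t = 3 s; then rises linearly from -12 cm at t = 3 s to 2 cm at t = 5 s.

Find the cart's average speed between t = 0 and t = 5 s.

6 cm/s

Average speed = (total path length)/(elapsed time); on a piecewise-linear x-t graph the path length is Σ|Δx|.
0–1 s: |Δx| = |0 − -4| = 4 cm
1–3 s: |Δx| = |-12 − 0| = 12 cm
3–5 s: |Δx| = |2 − -12| = 14 cm
Total path = 30 cm; average speed = 30/5 = 6 cm/s.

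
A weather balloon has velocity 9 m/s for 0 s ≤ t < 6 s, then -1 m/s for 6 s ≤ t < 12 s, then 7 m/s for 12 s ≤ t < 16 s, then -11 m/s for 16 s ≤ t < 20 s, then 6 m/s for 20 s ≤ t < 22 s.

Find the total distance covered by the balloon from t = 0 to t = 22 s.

Total distance travelled is ∫|v| dt — sum the magnitudes of each area piece.
0–6 s: |9| × 6 = 54 m
6–12 s: |-1| × 6 = 6 m
12–16 s: |7| × 4 = 28 m
16–20 s: |-11| × 4 = 44 m
20–22 s: |6| × 2 = 12 m
Total distance = 144 m

144 m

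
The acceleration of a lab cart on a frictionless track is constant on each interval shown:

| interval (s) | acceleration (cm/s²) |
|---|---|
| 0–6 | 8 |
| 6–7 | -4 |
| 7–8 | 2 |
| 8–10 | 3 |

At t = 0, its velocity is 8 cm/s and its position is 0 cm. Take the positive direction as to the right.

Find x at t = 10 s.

413 cm

On each constant-a segment, Δv = aΔt and Δx = v₀Δt + ½aΔt²; chain segment to segment.
0–6 s: v starts 8 cm/s; Δx = 8·6 + ½·8·6² = 192 cm; v ends 56 cm/s.
6–7 s: v starts 56 cm/s; Δx = 56·1 + ½·-4·1² = 54 cm; v ends 52 cm/s.
7–8 s: v starts 52 cm/s; Δx = 52·1 + ½·2·1² = 53 cm; v ends 54 cm/s.
8–10 s: v starts 54 cm/s; Δx = 54·2 + ½·3·2² = 114 cm; v ends 60 cm/s.
x(10) = 0 + Σ Δx = 413 cm.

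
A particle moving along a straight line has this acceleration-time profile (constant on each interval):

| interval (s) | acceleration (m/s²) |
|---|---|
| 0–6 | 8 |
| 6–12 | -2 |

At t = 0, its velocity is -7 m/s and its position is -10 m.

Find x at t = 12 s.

On each constant-a segment, Δv = aΔt and Δx = v₀Δt + ½aΔt²; chain segment to segment.
0–6 s: v starts -7 m/s; Δx = -7·6 + ½·8·6² = 102 m; v ends 41 m/s.
6–12 s: v starts 41 m/s; Δx = 41·6 + ½·-2·6² = 210 m; v ends 29 m/s.
x(12) = -10 + Σ Δx = 302 m.

302 m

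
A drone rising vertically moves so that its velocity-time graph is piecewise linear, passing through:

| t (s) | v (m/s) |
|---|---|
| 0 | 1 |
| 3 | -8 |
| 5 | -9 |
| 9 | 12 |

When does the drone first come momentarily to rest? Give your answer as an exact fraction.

v changes sign on 0–3 s (from 1 to -8); the graph is linear there, so v = 0 at t = 0 + (-1)·(3 − 0)/(-8 − 1) = 1/3 s.

t = 1/3 s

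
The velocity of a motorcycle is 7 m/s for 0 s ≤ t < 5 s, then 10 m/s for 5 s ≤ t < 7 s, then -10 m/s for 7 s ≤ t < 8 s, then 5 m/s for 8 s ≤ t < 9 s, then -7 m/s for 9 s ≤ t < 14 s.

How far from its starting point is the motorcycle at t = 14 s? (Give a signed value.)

15 m

Net displacement equals the area under the velocity-time graph (areas below the axis count negative).
0–5 s: 7 × 5 = 35 m
5–7 s: 10 × 2 = 20 m
7–8 s: -10 × 1 = -10 m
8–9 s: 5 × 1 = 5 m
9–14 s: -7 × 5 = -35 m
Net displacement = 15 m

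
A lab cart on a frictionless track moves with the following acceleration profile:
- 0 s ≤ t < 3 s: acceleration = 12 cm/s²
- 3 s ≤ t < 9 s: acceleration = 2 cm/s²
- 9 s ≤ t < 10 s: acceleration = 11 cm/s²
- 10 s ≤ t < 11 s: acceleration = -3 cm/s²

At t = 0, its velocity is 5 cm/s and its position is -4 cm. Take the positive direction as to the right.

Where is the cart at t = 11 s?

On each constant-a segment, Δv = aΔt and Δx = v₀Δt + ½aΔt²; chain segment to segment.
0–3 s: v starts 5 cm/s; Δx = 5·3 + ½·12·3² = 69 cm; v ends 41 cm/s.
3–9 s: v starts 41 cm/s; Δx = 41·6 + ½·2·6² = 282 cm; v ends 53 cm/s.
9–10 s: v starts 53 cm/s; Δx = 53·1 + ½·11·1² = 58.5 cm; v ends 64 cm/s.
10–11 s: v starts 64 cm/s; Δx = 64·1 + ½·-3·1² = 62.5 cm; v ends 61 cm/s.
x(11) = -4 + Σ Δx = 468 cm.

468 cm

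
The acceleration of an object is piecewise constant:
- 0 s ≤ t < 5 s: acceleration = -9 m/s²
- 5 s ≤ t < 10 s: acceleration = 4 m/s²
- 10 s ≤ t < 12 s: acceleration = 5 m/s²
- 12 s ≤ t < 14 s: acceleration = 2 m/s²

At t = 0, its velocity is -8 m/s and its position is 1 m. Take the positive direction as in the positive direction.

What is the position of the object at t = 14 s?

-464.5 m

On each constant-a segment, Δv = aΔt and Δx = v₀Δt + ½aΔt²; chain segment to segment.
0–5 s: v starts -8 m/s; Δx = -8·5 + ½·-9·5² = -152.5 m; v ends -53 m/s.
5–10 s: v starts -53 m/s; Δx = -53·5 + ½·4·5² = -215 m; v ends -33 m/s.
10–12 s: v starts -33 m/s; Δx = -33·2 + ½·5·2² = -56 m; v ends -23 m/s.
12–14 s: v starts -23 m/s; Δx = -23·2 + ½·2·2² = -42 m; v ends -19 m/s.
x(14) = 1 + Σ Δx = -464.5 m.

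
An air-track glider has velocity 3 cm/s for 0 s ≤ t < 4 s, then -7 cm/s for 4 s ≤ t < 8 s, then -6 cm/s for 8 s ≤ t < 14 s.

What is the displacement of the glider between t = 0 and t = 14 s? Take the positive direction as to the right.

-52 cm

Net displacement equals the area under the velocity-time graph (areas below the axis count negative).
0–4 s: 3 × 4 = 12 cm
4–8 s: -7 × 4 = -28 cm
8–14 s: -6 × 6 = -36 cm
Net displacement = -52 cm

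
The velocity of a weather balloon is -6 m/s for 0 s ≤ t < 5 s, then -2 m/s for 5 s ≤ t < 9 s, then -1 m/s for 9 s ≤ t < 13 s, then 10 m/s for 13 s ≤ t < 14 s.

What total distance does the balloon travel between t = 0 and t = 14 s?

Distance (not displacement) is the total path length: add the absolute areas under v-t.
0–5 s: |-6| × 5 = 30 m
5–9 s: |-2| × 4 = 8 m
9–13 s: |-1| × 4 = 4 m
13–14 s: |10| × 1 = 10 m
Total distance = 52 m

52 m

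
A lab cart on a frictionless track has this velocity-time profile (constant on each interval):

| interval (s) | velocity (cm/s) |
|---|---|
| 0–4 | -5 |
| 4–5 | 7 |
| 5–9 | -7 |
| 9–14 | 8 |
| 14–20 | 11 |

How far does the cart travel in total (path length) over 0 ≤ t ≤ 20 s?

Distance (not displacement) is the total path length: add the absolute areas under v-t.
0–4 s: |-5| × 4 = 20 cm
4–5 s: |7| × 1 = 7 cm
5–9 s: |-7| × 4 = 28 cm
9–14 s: |8| × 5 = 40 cm
14–20 s: |11| × 6 = 66 cm
Total distance = 161 cm

161 cm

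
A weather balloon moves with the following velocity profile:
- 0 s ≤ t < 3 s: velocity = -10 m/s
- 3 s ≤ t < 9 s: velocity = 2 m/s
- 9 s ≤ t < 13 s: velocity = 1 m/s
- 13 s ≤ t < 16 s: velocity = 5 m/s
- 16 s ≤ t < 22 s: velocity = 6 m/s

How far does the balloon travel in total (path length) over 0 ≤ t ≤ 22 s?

Total distance travelled is ∫|v| dt — sum the magnitudes of each area piece.
0–3 s: |-10| × 3 = 30 m
3–9 s: |2| × 6 = 12 m
9–13 s: |1| × 4 = 4 m
13–16 s: |5| × 3 = 15 m
16–22 s: |6| × 6 = 36 m
Total distance = 97 m

97 m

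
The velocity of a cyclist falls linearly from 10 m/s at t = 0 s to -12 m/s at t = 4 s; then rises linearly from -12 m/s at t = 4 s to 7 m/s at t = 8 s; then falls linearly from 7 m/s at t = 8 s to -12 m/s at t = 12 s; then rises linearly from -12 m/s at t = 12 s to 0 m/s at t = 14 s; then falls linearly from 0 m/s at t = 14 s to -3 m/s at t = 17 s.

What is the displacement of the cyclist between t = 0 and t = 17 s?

-40.5 m

Displacement is the signed area under the v-t curve.
0–4 s: ½(10 + -12)(4) = -4 m
4–8 s: ½(-12 + 7)(4) = -10 m
8–12 s: ½(7 + -12)(4) = -10 m
12–14 s: ½(-12 + 0)(2) = -12 m
14–17 s: ½(0 + -3)(3) = -4.5 m
Net displacement = -40.5 m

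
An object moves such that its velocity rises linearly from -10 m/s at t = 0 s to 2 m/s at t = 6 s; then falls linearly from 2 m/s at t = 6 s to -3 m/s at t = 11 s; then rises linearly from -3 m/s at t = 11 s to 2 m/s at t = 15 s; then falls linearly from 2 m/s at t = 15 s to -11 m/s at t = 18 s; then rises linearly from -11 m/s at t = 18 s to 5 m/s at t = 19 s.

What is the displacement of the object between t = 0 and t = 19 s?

Displacement is the signed area under the v-t curve.
0–6 s: ½(-10 + 2)(6) = -24 m
6–11 s: ½(2 + -3)(5) = -2.5 m
11–15 s: ½(-3 + 2)(4) = -2 m
15–18 s: ½(2 + -11)(3) = -13.5 m
18–19 s: ½(-11 + 5)(1) = -3 m
Net displacement = -45 m

-45 m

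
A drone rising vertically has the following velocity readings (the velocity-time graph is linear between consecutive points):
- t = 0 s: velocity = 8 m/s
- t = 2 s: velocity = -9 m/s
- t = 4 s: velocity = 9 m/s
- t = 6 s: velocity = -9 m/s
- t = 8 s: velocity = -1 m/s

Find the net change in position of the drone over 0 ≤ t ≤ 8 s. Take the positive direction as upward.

Net displacement equals the area under the velocity-time graph (areas below the axis count negative).
0–2 s: ½(8 + -9)(2) = -1 m
2–4 s: ½(-9 + 9)(2) = 0 m
4–6 s: ½(9 + -9)(2) = 0 m
6–8 s: ½(-9 + -1)(2) = -10 m
Net displacement = -11 m

-11 m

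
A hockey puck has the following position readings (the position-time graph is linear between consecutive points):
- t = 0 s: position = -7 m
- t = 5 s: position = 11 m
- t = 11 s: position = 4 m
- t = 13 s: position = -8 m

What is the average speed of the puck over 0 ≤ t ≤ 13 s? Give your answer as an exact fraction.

37/13 m/s

Average speed = (total path length)/(elapsed time); on a piecewise-linear x-t graph the path length is Σ|Δx|.
0–5 s: |Δx| = |11 − -7| = 18 m
5–11 s: |Δx| = |4 − 11| = 7 m
11–13 s: |Δx| = |-8 − 4| = 12 m
Total path = 37 m; average speed = 37/13 = 37/13 m/s.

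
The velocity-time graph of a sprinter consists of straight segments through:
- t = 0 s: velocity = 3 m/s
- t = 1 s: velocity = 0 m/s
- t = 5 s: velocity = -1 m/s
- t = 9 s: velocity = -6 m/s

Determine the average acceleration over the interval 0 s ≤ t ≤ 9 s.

Average acceleration = Δv/Δt = (-6 − 3)/(9 − 0) = -1 m/s².

-1 m/s²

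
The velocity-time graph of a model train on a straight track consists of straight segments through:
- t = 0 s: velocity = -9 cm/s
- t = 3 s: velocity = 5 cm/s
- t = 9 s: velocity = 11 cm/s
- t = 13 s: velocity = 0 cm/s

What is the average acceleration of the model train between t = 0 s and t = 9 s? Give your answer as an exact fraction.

Average acceleration = Δv/Δt = (11 − -9)/(9 − 0) = 20/9 cm/s².

20/9 cm/s²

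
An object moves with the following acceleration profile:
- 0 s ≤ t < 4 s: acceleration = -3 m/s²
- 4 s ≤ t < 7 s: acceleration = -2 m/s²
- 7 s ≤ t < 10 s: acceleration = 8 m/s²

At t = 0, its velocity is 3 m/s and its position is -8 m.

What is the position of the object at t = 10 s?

-65 m

On each constant-a segment, Δv = aΔt and Δx = v₀Δt + ½aΔt²; chain segment to segment.
0–4 s: v starts 3 m/s; Δx = 3·4 + ½·-3·4² = -12 m; v ends -9 m/s.
4–7 s: v starts -9 m/s; Δx = -9·3 + ½·-2·3² = -36 m; v ends -15 m/s.
7–10 s: v starts -15 m/s; Δx = -15·3 + ½·8·3² = -9 m; v ends 9 m/s.
x(10) = -8 + Σ Δx = -65 m.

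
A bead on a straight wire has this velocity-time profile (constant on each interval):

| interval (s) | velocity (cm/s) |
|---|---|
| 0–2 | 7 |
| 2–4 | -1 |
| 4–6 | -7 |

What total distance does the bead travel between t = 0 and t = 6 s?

30 cm

Total distance travelled is ∫|v| dt — sum the magnitudes of each area piece.
0–2 s: |7| × 2 = 14 cm
2–4 s: |-1| × 2 = 2 cm
4–6 s: |-7| × 2 = 14 cm
Total distance = 30 cm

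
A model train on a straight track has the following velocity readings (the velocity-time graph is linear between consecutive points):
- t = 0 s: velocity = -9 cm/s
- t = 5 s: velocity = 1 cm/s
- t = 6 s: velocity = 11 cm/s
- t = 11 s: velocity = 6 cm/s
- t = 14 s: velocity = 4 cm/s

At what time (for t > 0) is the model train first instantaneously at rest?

v changes sign on 0–5 s (from -9 to 1); the graph is linear there, so v = 0 at t = 0 + (9)·(5 − 0)/(1 − -9) = 4.5 s.

t = 4.5 s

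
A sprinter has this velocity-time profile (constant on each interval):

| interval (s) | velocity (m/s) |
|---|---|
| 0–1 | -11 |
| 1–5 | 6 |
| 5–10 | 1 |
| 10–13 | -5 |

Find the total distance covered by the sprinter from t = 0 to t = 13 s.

Total distance travelled is ∫|v| dt — sum the magnitudes of each area piece.
0–1 s: |-11| × 1 = 11 m
1–5 s: |6| × 4 = 24 m
5–10 s: |1| × 5 = 5 m
10–13 s: |-5| × 3 = 15 m
Total distance = 55 m

55 m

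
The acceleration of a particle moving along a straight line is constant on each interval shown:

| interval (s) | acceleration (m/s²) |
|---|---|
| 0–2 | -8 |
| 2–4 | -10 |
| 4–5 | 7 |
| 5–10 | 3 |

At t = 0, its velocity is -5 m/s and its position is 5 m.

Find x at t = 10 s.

On each constant-a segment, Δv = aΔt and Δx = v₀Δt + ½aΔt²; chain segment to segment.
0–2 s: v starts -5 m/s; Δx = -5·2 + ½·-8·2² = -26 m; v ends -21 m/s.
2–4 s: v starts -21 m/s; Δx = -21·2 + ½·-10·2² = -62 m; v ends -41 m/s.
4–5 s: v starts -41 m/s; Δx = -41·1 + ½·7·1² = -37.5 m; v ends -34 m/s.
5–10 s: v starts -34 m/s; Δx = -34·5 + ½·3·5² = -132.5 m; v ends -19 m/s.
x(10) = 5 + Σ Δx = -253 m.

-253 m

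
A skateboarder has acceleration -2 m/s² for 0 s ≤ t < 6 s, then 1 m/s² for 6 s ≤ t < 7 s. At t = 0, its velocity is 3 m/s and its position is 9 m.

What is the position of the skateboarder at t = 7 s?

On each constant-a segment, Δv = aΔt and Δx = v₀Δt + ½aΔt²; chain segment to segment.
0–6 s: v starts 3 m/s; Δx = 3·6 + ½·-2·6² = -18 m; v ends -9 m/s.
6–7 s: v starts -9 m/s; Δx = -9·1 + ½·1·1² = -8.5 m; v ends -8 m/s.
x(7) = 9 + Σ Δx = -17.5 m.

-17.5 m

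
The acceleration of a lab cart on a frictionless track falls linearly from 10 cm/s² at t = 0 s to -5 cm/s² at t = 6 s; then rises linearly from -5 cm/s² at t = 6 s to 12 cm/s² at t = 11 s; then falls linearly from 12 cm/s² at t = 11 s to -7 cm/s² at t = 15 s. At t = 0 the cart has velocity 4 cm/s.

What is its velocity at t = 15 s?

46.5 cm/s

Δv equals the area under the a-t graph; then v = v₀ + Δv.
0–6 s: ½(10 + -5)(6) = 15 cm/s
6–11 s: ½(-5 + 12)(5) = 17.5 cm/s
11–15 s: ½(12 + -7)(4) = 10 cm/s
Δv = 42.5 cm/s, so v(15) = 4 + (42.5) = 46.5 cm/s.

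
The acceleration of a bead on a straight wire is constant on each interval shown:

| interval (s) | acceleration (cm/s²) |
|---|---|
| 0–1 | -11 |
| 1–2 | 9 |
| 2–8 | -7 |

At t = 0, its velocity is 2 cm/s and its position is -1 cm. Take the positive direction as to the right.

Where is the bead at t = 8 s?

On each constant-a segment, Δv = aΔt and Δx = v₀Δt + ½aΔt²; chain segment to segment.
0–1 s: v starts 2 cm/s; Δx = 2·1 + ½·-11·1² = -3.5 cm; v ends -9 cm/s.
1–2 s: v starts -9 cm/s; Δx = -9·1 + ½·9·1² = -4.5 cm; v ends 0 cm/s.
2–8 s: v starts 0 cm/s; Δx = 0·6 + ½·-7·6² = -126 cm; v ends -42 cm/s.
x(8) = -1 + Σ Δx = -135 cm.

-135 cm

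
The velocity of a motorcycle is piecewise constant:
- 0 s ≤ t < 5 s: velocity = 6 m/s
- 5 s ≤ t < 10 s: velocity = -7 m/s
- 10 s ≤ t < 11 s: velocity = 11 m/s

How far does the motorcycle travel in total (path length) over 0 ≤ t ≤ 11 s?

76 m

Distance (not displacement) is the total path length: add the absolute areas under v-t.
0–5 s: |6| × 5 = 30 m
5–10 s: |-7| × 5 = 35 m
10–11 s: |11| × 1 = 11 m
Total distance = 76 m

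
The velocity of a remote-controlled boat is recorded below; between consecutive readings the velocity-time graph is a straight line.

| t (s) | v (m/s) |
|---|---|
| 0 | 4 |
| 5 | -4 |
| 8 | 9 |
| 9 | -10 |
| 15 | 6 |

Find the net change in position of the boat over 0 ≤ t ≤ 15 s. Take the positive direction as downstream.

Displacement is the signed area under the v-t curve.
0–5 s: ½(4 + -4)(5) = 0 m
5–8 s: ½(-4 + 9)(3) = 7.5 m
8–9 s: ½(9 + -10)(1) = -0.5 m
9–15 s: ½(-10 + 6)(6) = -12 m
Net displacement = -5 m

-5 m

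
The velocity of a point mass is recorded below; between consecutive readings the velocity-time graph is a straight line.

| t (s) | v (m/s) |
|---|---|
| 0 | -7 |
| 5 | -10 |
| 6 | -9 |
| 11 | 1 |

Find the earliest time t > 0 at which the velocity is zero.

t = 10.5 s

v changes sign on 6–11 s (from -9 to 1); the graph is linear there, so v = 0 at t = 6 + (9)·(11 − 6)/(1 − -9) = 10.5 s.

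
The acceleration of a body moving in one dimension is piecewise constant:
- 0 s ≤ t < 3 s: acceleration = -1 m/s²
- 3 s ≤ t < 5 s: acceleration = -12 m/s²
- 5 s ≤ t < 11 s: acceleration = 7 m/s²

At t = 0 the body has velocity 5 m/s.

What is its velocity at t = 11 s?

Δv equals the area under the a-t graph; then v = v₀ + Δv.
0–3 s: -1 × 3 = -3 m/s
3–5 s: -12 × 2 = -24 m/s
5–11 s: 7 × 6 = 42 m/s
Δv = 15 m/s, so v(11) = 5 + (15) = 20 m/s.

20 m/s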